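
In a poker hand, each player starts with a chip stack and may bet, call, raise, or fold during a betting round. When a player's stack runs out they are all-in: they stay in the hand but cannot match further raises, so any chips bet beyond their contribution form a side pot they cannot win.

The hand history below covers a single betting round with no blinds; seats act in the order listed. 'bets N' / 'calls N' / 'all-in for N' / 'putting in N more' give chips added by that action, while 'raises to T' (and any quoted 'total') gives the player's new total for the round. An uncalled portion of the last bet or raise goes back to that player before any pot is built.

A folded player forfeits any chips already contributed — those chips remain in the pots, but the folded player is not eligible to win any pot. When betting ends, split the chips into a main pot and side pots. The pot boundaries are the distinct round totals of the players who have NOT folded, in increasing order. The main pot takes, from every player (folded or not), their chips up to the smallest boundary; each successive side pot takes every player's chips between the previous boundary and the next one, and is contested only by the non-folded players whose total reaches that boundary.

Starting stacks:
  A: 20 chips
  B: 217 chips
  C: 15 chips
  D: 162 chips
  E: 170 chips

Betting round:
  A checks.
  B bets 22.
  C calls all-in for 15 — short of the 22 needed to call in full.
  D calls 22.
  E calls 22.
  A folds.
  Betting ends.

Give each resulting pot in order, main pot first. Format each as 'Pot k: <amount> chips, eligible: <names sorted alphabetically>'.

Contributions: B=22, C=15, D=22, E=22
Folded: A
Pot levels (distinct totals of non-folded players): 15, 22
Layer 1-15: 15 each from B, C, D, E = 15*4 = 60 chips; eligible B, C, D, E
Layer 16-22: 7 each from B, D, E = 7*3 = 21 chips; eligible B, D, E

Pot 1: 60 chips, eligible: B, C, D, E
Pot 2: 21 chips, eligible: B, D, E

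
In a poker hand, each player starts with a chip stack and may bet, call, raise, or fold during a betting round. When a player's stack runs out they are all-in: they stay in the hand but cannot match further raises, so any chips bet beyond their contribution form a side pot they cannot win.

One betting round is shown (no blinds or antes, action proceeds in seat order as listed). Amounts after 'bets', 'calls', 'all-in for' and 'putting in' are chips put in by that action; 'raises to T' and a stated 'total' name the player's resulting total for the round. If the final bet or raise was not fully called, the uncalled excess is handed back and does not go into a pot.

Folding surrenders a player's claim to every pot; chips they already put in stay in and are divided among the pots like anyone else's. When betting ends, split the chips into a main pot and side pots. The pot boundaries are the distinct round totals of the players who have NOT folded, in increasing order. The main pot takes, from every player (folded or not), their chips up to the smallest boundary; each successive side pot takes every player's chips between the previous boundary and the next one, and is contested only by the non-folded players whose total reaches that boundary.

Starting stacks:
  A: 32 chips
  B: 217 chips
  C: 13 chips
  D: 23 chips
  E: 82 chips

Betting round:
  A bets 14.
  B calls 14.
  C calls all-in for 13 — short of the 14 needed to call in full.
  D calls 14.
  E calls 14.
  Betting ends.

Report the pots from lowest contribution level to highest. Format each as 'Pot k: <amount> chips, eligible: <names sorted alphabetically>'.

Contributions: A=14, B=14, C=13, D=14, E=14
Pot levels (distinct totals of non-folded players): 13, 14
Layer 1-13: 13 each from A, B, C, D, E = 13*5 = 65 chips; eligible A, B, C, D, E
Layer 14-14: 1 each from A, B, D, E = 1*4 = 4 chips; eligible A, B, D, E

Pot 1: 65 chips, eligible: A, B, C, D, E
Pot 2: 4 chips, eligible: A, B, D, E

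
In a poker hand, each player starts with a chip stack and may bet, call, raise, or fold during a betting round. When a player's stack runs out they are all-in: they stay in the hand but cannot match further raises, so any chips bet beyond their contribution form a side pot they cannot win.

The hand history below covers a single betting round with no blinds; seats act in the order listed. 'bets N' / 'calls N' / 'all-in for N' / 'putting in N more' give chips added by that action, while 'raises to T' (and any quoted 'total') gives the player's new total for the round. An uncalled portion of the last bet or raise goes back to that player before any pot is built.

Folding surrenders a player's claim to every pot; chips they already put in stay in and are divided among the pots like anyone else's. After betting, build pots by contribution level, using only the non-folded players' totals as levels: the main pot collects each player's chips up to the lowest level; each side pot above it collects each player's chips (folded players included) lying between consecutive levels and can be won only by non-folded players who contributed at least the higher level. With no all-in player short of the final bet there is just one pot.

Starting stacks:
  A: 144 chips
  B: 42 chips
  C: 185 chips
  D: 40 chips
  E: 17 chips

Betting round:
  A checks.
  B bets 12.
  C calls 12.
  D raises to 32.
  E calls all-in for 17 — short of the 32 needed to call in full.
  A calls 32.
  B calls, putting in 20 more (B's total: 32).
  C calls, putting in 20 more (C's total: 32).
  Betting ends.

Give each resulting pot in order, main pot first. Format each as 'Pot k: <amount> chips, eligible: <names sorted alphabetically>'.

Contributions: A=32, B=32, C=32, D=32, E=17
Pot levels (distinct totals of non-folded players): 17, 32
Layer 1-17: 17 each from A, B, C, D, E = 17*5 = 85 chips; eligible A, B, C, D, E
Layer 18-32: 15 each from A, B, C, D = 15*4 = 60 chips; eligible A, B, C, D

Pot 1: 85 chips, eligible: A, B, C, D, E
Pot 2: 60 chips, eligible: A, B, C, D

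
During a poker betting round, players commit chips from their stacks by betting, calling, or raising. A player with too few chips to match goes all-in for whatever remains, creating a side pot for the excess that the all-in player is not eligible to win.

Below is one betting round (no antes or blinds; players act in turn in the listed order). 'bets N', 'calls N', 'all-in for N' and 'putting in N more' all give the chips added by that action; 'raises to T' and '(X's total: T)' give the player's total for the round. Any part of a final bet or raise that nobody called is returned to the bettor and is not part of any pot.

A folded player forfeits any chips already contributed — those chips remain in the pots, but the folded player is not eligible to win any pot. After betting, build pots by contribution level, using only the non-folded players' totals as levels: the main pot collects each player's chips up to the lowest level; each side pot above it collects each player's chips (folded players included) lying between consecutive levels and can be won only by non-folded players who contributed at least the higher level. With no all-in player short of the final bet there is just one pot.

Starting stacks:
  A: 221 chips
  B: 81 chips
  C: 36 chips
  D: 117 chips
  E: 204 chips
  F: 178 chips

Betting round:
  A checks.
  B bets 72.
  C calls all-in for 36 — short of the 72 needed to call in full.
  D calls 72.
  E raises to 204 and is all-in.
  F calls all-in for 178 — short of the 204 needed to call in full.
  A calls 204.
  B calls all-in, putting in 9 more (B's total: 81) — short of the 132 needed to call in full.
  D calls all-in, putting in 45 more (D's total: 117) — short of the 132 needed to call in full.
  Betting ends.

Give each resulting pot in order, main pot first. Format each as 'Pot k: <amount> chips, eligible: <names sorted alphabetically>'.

Contributions: A=204, B=81, C=36, D=117, E=204, F=178
Pot levels (distinct totals of non-folded players): 36, 81, 117, 178, 204
Layer 1-36: 36 each from A, B, C, D, E, F = 36*6 = 216 chips; eligible A, B, C, D, E, F
Layer 37-81: 45 each from A, B, D, E, F = 45*5 = 225 chips; eligible A, B, D, E, F
Layer 82-117: 36 each from A, D, E, F = 36*4 = 144 chips; eligible A, D, E, F
Layer 118-178: 61 each from A, E, F = 61*3 = 183 chips; eligible A, E, F
Layer 179-204: 26 each from A, E = 26*2 = 52 chips; eligible A, E

Pot 1: 216 chips, eligible: A, B, C, D, E, F
Pot 2: 225 chips, eligible: A, B, D, E, F
Pot 3: 144 chips, eligible: A, D, E, F
Pot 4: 183 chips, eligible: A, E, F
Pot 5: 52 chips, eligible: A, E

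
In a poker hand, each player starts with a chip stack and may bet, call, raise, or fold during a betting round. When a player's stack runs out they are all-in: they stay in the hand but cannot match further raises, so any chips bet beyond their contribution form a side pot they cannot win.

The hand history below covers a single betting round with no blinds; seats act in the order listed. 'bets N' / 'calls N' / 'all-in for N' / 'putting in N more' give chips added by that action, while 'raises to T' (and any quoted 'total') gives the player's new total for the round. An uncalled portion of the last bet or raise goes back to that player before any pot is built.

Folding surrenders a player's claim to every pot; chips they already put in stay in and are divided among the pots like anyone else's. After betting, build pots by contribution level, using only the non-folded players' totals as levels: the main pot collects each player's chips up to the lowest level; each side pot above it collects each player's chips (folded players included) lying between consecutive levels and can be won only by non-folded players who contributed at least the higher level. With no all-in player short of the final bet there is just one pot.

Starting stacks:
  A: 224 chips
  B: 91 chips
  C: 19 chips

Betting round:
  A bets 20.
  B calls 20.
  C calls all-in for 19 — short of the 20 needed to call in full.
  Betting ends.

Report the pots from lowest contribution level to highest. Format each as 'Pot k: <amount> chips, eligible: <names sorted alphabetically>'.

Pot 1: 57 chips, eligible: A, B, C
Pot 2: 2 chips, eligible: A, B

Derivation:
Contributions: A=20, B=20, C=19
Pot levels (distinct totals of non-folded players): 19, 20
Layer 1-19: 19 each from A, B, C = 19*3 = 57 chips; eligible A, B, C
Layer 20-20: 1 each from A, B = 1*2 = 2 chips; eligible A, B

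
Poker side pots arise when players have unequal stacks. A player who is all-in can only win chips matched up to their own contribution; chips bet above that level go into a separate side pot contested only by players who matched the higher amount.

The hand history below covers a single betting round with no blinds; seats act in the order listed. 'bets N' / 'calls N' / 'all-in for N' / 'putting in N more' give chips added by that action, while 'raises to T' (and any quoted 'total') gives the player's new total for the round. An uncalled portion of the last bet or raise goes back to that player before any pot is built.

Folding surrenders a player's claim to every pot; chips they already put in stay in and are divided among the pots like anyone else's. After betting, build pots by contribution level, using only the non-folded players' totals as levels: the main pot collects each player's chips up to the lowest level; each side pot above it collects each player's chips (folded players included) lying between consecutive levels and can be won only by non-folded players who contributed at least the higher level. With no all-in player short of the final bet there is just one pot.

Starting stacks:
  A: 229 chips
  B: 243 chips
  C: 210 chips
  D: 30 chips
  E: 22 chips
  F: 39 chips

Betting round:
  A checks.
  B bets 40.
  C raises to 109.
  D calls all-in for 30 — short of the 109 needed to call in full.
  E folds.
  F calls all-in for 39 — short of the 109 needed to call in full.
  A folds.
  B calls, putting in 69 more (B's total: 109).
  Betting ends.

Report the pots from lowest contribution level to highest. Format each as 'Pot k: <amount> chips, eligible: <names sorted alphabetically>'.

Pot 1: 120 chips, eligible: B, C, D, F
Pot 2: 27 chips, eligible: B, C, F
Pot 3: 140 chips, eligible: B, C

Derivation:
Contributions: B=109, C=109, D=30, F=39
Folded: A, E
Pot levels (distinct totals of non-folded players): 30, 39, 109
Layer 1-30: 30 each from B, C, D, F = 30*4 = 120 chips; eligible B, C, D, F
Layer 31-39: 9 each from B, C, F = 9*3 = 27 chips; eligible B, C, F
Layer 40-109: 70 each from B, C = 70*2 = 140 chips; eligible B, C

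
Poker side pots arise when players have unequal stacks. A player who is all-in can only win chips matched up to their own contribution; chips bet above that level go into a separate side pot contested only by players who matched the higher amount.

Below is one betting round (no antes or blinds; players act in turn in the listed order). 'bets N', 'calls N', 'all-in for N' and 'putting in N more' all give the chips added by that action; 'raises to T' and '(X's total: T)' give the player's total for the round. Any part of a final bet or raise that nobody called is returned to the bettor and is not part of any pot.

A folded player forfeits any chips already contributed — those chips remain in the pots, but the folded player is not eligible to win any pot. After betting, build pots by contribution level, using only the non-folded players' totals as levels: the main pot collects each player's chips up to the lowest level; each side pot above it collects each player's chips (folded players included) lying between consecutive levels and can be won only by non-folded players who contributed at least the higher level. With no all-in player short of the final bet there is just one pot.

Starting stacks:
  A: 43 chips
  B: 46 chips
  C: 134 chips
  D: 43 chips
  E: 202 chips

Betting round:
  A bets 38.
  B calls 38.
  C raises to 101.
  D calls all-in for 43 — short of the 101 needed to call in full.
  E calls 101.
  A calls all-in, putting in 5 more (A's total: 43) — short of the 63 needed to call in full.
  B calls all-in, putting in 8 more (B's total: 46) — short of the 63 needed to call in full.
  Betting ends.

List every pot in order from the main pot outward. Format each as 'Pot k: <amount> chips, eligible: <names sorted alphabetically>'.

Contributions: A=43, B=46, C=101, D=43, E=101
Pot levels (distinct totals of non-folded players): 43, 46, 101
Layer 1-43: 43 each from A, B, C, D, E = 43*5 = 215 chips; eligible A, B, C, D, E
Layer 44-46: 3 each from B, C, E = 3*3 = 9 chips; eligible B, C, E
Layer 47-101: 55 each from C, E = 55*2 = 110 chips; eligible C, E

Pot 1: 215 chips, eligible: A, B, C, D, E
Pot 2: 9 chips, eligible: B, C, E
Pot 3: 110 chips, eligible: C, E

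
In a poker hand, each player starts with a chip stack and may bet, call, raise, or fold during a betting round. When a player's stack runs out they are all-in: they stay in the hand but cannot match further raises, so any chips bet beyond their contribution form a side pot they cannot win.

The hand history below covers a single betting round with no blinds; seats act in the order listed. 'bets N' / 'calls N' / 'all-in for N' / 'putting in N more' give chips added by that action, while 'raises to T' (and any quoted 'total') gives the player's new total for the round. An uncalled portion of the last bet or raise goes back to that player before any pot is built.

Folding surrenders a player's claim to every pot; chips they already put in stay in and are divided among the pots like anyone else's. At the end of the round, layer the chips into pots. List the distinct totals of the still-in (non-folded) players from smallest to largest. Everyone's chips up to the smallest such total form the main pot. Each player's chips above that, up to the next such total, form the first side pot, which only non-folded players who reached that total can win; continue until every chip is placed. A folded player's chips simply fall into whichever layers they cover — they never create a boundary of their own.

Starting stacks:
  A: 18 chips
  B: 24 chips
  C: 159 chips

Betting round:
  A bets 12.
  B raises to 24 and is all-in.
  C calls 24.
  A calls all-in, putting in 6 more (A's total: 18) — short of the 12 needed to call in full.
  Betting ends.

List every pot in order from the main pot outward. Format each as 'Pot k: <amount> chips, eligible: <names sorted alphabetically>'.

Contributions: A=18, B=24, C=24
Pot levels (distinct totals of non-folded players): 18, 24
Layer 1-18: 18 each from A, B, C = 18*3 = 54 chips; eligible A, B, C
Layer 19-24: 6 each from B, C = 6*2 = 12 chips; eligible B, C

Pot 1: 54 chips, eligible: A, B, C
Pot 2: 12 chips, eligible: B, C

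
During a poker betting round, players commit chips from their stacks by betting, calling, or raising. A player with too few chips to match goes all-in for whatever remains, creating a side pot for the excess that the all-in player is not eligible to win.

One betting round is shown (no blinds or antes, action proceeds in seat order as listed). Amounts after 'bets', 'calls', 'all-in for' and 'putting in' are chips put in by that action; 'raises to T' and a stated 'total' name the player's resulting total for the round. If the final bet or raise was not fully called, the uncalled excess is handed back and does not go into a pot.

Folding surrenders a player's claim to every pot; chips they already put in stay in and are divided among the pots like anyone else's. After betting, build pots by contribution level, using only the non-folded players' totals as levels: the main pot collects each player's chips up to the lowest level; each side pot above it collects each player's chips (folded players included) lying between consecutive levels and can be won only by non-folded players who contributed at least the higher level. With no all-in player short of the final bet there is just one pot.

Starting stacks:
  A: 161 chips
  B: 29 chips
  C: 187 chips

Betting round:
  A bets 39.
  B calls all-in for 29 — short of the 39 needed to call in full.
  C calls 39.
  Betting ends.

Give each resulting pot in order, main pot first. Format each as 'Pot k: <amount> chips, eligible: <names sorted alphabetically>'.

Contributions: A=39, B=29, C=39
Pot levels (distinct totals of non-folded players): 29, 39
Layer 1-29: 29 each from A, B, C = 29*3 = 87 chips; eligible A, B, C
Layer 30-39: 10 each from A, C = 10*2 = 20 chips; eligible A, C

Pot 1: 87 chips, eligible: A, B, C
Pot 2: 20 chips, eligible: A, C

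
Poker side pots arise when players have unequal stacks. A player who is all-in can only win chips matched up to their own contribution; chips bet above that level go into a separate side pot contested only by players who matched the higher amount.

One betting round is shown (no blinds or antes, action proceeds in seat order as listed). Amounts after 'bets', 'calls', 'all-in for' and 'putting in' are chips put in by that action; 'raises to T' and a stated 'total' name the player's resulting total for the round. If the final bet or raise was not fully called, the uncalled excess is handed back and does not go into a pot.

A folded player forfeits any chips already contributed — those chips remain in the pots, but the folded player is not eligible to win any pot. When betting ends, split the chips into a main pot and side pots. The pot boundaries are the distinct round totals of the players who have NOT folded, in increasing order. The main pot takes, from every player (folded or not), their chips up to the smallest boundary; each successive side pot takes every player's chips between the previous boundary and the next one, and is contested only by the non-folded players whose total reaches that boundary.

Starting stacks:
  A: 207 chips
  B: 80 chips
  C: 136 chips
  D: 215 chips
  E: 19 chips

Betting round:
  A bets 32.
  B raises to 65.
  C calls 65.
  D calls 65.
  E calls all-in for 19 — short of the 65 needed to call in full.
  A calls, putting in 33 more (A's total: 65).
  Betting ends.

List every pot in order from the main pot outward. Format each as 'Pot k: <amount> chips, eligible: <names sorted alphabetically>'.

Contributions: A=65, B=65, C=65, D=65, E=19
Pot levels (distinct totals of non-folded players): 19, 65
Layer 1-19: 19 each from A, B, C, D, E = 19*5 = 95 chips; eligible A, B, C, D, E
Layer 20-65: 46 each from A, B, C, D = 46*4 = 184 chips; eligible A, B, C, D

Pot 1: 95 chips, eligible: A, B, C, D, E
Pot 2: 184 chips, eligible: A, B, C, D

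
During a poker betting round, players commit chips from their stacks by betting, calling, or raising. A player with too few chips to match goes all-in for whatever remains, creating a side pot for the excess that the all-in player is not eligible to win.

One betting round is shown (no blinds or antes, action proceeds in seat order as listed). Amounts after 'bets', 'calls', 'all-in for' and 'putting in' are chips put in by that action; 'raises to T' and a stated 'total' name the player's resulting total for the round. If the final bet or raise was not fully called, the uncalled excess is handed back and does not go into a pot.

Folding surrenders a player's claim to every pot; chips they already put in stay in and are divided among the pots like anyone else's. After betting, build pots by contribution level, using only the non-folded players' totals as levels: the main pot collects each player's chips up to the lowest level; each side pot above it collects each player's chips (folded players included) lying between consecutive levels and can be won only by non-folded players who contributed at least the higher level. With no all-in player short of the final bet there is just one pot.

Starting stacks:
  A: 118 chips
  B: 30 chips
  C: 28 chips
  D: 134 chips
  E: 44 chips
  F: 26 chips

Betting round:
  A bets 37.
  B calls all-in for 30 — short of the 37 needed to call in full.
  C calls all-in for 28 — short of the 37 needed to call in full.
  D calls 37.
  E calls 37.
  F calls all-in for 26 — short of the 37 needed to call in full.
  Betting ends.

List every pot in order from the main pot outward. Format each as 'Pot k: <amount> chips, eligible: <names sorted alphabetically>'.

Contributions: A=37, B=30, C=28, D=37, E=37, F=26
Pot levels (distinct totals of non-folded players): 26, 28, 30, 37
Layer 1-26: 26 each from A, B, C, D, E, F = 26*6 = 156 chips; eligible A, B, C, D, E, F
Layer 27-28: 2 each from A, B, C, D, E = 2*5 = 10 chips; eligible A, B, C, D, E
Layer 29-30: 2 each from A, B, D, E = 2*4 = 8 chips; eligible A, B, D, E
Layer 31-37: 7 each from A, D, E = 7*3 = 21 chips; eligible A, D, E

Pot 1: 156 chips, eligible: A, B, C, D, E, F
Pot 2: 10 chips, eligible: A, B, C, D, E
Pot 3: 8 chips, eligible: A, B, D, E
Pot 4: 21 chips, eligible: A, D, E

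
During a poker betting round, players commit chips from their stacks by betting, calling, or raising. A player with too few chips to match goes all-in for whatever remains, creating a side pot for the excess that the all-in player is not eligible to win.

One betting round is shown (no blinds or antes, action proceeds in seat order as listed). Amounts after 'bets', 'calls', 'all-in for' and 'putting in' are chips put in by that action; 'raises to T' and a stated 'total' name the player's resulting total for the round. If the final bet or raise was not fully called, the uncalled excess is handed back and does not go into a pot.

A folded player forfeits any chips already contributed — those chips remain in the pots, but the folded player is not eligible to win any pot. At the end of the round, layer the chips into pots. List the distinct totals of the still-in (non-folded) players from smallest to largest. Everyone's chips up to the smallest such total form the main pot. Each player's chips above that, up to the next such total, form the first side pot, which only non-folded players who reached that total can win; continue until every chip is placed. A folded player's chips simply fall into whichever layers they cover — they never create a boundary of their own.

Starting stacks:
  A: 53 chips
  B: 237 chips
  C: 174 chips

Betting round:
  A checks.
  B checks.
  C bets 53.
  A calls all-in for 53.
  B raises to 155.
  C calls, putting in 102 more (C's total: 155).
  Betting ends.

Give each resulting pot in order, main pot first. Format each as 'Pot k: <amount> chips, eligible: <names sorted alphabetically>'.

Contributions: A=53, B=155, C=155
Pot levels (distinct totals of non-folded players): 53, 155
Layer 1-53: 53 each from A, B, C = 53*3 = 159 chips; eligible A, B, C
Layer 54-155: 102 each from B, C = 102*2 = 204 chips; eligible B, C

Pot 1: 159 chips, eligible: A, B, C
Pot 2: 204 chips, eligible: B, C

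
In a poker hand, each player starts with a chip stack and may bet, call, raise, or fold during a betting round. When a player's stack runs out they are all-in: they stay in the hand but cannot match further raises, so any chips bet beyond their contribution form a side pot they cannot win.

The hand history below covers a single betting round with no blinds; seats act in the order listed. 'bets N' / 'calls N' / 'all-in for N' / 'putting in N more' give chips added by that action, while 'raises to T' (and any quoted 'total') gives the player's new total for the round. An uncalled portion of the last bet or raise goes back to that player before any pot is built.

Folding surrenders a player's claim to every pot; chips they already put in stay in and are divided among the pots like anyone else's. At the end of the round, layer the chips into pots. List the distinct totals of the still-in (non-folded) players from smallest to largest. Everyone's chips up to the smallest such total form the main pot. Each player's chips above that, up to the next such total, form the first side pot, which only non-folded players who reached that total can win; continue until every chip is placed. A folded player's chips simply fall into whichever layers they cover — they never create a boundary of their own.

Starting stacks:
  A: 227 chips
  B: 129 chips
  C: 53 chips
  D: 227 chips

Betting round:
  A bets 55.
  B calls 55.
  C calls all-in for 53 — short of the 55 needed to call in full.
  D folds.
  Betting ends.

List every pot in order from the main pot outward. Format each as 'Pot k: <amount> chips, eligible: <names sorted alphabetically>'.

Contributions: A=55, B=55, C=53
Folded: D
Pot levels (distinct totals of non-folded players): 53, 55
Layer 1-53: 53 each from A, B, C = 53*3 = 159 chips; eligible A, B, C
Layer 54-55: 2 each from A, B = 2*2 = 4 chips; eligible A, B

Pot 1: 159 chips, eligible: A, B, C
Pot 2: 4 chips, eligible: A, B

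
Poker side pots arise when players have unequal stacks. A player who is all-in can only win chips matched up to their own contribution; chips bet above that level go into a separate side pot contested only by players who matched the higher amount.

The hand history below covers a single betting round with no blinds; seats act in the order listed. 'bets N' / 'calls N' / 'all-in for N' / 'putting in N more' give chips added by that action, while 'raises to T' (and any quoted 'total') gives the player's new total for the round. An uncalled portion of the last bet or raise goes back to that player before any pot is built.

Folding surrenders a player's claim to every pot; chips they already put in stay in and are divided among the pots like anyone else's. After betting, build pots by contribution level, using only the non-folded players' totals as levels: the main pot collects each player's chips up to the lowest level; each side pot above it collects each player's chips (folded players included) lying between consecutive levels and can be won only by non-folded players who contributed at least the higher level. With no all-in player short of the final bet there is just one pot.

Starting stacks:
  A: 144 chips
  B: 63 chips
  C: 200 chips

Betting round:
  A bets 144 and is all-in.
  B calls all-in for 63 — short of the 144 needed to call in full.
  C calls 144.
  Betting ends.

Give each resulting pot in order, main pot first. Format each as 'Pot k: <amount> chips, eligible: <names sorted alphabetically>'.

Pot 1: 189 chips, eligible: A, B, C
Pot 2: 162 chips, eligible: A, C

Derivation:
Contributions: A=144, B=63, C=144
Pot levels (distinct totals of non-folded players): 63, 144
Layer 1-63: 63 each from A, B, C = 63*3 = 189 chips; eligible A, B, C
Layer 64-144: 81 each from A, C = 81*2 = 162 chips; eligible A, C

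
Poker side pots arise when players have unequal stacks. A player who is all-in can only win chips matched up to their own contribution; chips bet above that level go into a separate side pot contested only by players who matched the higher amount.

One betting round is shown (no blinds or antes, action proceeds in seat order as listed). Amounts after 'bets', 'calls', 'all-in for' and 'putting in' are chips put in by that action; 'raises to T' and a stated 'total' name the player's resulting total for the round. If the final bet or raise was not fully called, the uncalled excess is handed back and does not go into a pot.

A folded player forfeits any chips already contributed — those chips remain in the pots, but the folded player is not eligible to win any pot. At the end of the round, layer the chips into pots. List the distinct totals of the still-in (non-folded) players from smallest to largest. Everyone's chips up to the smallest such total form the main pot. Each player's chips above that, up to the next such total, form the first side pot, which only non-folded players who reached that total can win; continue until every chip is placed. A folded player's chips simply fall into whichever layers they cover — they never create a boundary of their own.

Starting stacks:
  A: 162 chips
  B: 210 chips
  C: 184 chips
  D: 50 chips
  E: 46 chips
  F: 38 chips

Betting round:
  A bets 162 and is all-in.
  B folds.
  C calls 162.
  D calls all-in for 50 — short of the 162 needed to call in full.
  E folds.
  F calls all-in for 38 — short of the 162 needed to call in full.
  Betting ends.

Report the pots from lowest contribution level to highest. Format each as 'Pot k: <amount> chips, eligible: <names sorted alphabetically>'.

Pot 1: 152 chips, eligible: A, C, D, F
Pot 2: 36 chips, eligible: A, C, D
Pot 3: 224 chips, eligible: A, C

Derivation:
Contributions: A=162, C=162, D=50, F=38
Folded: B, E
Pot levels (distinct totals of non-folded players): 38, 50, 162
Layer 1-38: 38 each from A, C, D, F = 38*4 = 152 chips; eligible A, C, D, F
Layer 39-50: 12 each from A, C, D = 12*3 = 36 chips; eligible A, C, D
Layer 51-162: 112 each from A, C = 112*2 = 224 chips; eligible A, C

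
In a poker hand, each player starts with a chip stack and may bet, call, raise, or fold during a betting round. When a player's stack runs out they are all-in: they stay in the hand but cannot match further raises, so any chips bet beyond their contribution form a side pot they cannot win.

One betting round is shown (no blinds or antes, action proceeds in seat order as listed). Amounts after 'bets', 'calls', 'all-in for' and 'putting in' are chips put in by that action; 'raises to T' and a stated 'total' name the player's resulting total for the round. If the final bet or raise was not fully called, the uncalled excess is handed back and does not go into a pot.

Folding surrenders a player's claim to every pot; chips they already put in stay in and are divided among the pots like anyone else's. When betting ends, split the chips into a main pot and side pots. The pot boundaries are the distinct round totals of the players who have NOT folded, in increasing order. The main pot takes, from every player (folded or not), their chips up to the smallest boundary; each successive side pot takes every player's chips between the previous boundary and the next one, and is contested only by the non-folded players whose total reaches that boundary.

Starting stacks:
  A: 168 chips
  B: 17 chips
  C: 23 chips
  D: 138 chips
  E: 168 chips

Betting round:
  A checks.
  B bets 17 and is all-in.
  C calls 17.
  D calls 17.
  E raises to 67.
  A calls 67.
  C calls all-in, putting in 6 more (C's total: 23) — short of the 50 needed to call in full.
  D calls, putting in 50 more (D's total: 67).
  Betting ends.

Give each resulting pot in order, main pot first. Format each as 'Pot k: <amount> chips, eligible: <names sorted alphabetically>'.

Contributions: A=67, B=17, C=23, D=67, E=67
Pot levels (distinct totals of non-folded players): 17, 23, 67
Layer 1-17: 17 each from A, B, C, D, E = 17*5 = 85 chips; eligible A, B, C, D, E
Layer 18-23: 6 each from A, C, D, E = 6*4 = 24 chips; eligible A, C, D, E
Layer 24-67: 44 each from A, D, E = 44*3 = 132 chips; eligible A, D, E

Pot 1: 85 chips, eligible: A, B, C, D, E
Pot 2: 24 chips, eligible: A, C, D, E
Pot 3: 132 chips, eligible: A, D, E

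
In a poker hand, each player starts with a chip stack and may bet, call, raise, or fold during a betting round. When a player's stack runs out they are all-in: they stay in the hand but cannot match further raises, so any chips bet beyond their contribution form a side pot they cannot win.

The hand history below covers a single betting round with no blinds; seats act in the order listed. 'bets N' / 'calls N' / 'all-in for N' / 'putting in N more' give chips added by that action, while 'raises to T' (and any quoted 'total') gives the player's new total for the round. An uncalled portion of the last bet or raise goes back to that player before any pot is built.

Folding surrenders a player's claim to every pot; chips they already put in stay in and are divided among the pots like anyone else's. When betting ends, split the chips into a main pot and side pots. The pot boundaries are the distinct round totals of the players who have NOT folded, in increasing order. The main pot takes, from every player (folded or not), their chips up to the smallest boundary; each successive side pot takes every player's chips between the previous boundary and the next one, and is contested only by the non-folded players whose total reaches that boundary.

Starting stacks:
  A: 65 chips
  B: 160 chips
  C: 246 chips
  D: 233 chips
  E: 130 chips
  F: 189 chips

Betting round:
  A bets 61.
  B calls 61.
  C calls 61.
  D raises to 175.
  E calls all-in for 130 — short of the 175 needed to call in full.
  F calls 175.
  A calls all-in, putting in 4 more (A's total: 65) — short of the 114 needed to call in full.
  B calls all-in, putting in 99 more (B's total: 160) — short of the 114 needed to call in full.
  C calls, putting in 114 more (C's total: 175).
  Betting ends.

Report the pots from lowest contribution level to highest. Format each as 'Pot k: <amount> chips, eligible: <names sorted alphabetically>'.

Contributions: A=65, B=160, C=175, D=175, E=130, F=175
Pot levels (distinct totals of non-folded players): 65, 130, 160, 175
Layer 1-65: 65 each from A, B, C, D, E, F = 65*6 = 390 chips; eligible A, B, C, D, E, F
Layer 66-130: 65 each from B, C, D, E, F = 65*5 = 325 chips; eligible B, C, D, E, F
Layer 131-160: 30 each from B, C, D, F = 30*4 = 120 chips; eligible B, C, D, F
Layer 161-175: 15 each from C, D, F = 15*3 = 45 chips; eligible C, D, F

Pot 1: 390 chips, eligible: A, B, C, D, E, F
Pot 2: 325 chips, eligible: B, C, D, E, F
Pot 3: 120 chips, eligible: B, C, D, F
Pot 4: 45 chips, eligible: C, D, F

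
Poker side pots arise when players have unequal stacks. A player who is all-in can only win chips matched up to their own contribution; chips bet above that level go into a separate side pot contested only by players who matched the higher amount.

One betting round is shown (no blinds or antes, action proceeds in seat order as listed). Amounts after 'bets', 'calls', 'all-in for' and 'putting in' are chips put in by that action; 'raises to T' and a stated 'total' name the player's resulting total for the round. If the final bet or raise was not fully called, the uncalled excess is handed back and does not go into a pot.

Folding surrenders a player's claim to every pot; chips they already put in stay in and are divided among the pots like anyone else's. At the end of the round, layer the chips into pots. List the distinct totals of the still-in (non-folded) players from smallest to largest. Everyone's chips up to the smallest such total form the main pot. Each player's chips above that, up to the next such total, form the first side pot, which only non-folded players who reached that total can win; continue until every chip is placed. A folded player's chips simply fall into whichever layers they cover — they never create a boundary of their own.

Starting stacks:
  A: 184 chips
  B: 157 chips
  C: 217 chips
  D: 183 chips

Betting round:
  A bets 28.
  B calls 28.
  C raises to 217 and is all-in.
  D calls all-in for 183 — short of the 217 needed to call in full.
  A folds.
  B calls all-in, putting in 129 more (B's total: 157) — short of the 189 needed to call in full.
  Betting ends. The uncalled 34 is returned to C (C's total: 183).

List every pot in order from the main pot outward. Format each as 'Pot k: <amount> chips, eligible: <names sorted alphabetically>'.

Pot 1: 499 chips, eligible: B, C, D
Pot 2: 52 chips, eligible: C, D

Derivation:
Contributions (after 34 returned to C): A=28, B=157, C=183, D=183
Folded: A
Pot levels (distinct totals of non-folded players): 157, 183
Layer 1-157: A 28 + B 157 + C 157 + D 157 = 499 chips; eligible B, C, D
Layer 158-183: 26 each from C, D = 26*2 = 52 chips; eligible C, D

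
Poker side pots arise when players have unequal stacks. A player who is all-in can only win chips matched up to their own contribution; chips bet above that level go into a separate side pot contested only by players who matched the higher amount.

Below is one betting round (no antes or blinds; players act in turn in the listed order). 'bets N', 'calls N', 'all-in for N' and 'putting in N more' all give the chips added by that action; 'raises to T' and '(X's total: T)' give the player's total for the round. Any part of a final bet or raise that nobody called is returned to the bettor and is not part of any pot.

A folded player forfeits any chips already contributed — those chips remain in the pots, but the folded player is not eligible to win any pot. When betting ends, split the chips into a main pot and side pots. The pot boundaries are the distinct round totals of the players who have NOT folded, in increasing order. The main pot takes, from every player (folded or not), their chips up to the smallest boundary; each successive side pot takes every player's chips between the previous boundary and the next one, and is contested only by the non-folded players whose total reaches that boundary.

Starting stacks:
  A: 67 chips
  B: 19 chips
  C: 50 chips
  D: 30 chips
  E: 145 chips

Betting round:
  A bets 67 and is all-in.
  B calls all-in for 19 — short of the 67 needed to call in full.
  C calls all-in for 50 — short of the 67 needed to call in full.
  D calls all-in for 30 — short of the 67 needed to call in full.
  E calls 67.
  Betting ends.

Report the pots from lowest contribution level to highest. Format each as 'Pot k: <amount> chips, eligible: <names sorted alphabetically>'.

Contributions: A=67, B=19, C=50, D=30, E=67
Pot levels (distinct totals of non-folded players): 19, 30, 50, 67
Layer 1-19: 19 each from A, B, C, D, E = 19*5 = 95 chips; eligible A, B, C, D, E
Layer 20-30: 11 each from A, C, D, E = 11*4 = 44 chips; eligible A, C, D, E
Layer 31-50: 20 each from A, C, E = 20*3 = 60 chips; eligible A, C, E
Layer 51-67: 17 each from A, E = 17*2 = 34 chips; eligible A, E

Pot 1: 95 chips, eligible: A, B, C, D, E
Pot 2: 44 chips, eligible: A, C, D, E
Pot 3: 60 chips, eligible: A, C, E
Pot 4: 34 chips, eligible: A, E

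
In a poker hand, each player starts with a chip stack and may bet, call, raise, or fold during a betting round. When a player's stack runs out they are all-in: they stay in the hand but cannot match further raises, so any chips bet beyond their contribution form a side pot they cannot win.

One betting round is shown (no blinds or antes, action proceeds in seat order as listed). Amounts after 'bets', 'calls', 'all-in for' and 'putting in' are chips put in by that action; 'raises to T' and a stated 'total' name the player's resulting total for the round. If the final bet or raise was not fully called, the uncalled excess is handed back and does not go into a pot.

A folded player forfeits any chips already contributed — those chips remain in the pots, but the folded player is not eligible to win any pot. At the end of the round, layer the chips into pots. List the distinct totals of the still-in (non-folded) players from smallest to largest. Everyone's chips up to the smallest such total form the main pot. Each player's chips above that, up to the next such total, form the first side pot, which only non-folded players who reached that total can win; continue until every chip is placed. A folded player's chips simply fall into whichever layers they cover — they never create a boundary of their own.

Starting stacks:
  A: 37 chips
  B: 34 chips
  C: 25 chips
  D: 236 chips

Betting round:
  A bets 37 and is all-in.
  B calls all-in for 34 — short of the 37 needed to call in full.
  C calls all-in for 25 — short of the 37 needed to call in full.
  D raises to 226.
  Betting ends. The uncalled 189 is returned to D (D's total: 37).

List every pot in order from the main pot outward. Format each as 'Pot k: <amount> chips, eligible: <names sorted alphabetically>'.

Contributions (after 189 returned to D): A=37, B=34, C=25, D=37
Pot levels (distinct totals of non-folded players): 25, 34, 37
Layer 1-25: 25 each from A, B, C, D = 25*4 = 100 chips; eligible A, B, C, D
Layer 26-34: 9 each from A, B, D = 9*3 = 27 chips; eligible A, B, D
Layer 35-37: 3 each from A, D = 3*2 = 6 chips; eligible A, D

Pot 1: 100 chips, eligible: A, B, C, D
Pot 2: 27 chips, eligible: A, B, D
Pot 3: 6 chips, eligible: A, D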